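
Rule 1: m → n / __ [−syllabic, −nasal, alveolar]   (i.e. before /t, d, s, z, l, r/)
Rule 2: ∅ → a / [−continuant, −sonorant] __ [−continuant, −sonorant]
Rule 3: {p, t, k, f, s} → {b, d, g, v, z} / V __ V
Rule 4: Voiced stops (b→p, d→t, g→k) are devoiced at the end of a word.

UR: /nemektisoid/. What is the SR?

Rule 1 (nasal place assimilation): no segment meets the environment; /nemektisoid/ is unchanged.
Rule 2 (stop-cluster a-epenthesis): /k/ and /t/ form a stop–stop cluster, so [a] is inserted between them. /nemektisoid/ → nemekatisoid.
Rule 3 (intervocalic voicing): /k/ is a voiceless obstruent between vowels /e/ and /a/, so it voices to [g]. /t/ is a voiceless obstruent between vowels /a/ and /i/, so it voices to [d]. /s/ is a voiceless obstruent between vowels /i/ and /o/, so it voices to [z]. /nemekatisoid/ → nemegadizoid.
Rule 4 (final devoicing): /d/ is a voiced stop in word-final position, so it devoices to [t]. /nemegadizoid/ → nemegadizoit.

nemegadizoit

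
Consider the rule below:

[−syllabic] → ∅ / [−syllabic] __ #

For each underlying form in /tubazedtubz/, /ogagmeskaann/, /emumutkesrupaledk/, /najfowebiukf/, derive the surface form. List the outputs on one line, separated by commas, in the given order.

/tubazedtubz/: /z/ is the second consonant of a word-final cluster /bz/, so it deletes. → [tubazedtub].
/ogagmeskaann/: /n/ is the second consonant of a word-final cluster /nn/, so it deletes. → [ogagmeskaan].
/emumutkesrupaledk/: /k/ is the second consonant of a word-final cluster /dk/, so it deletes. → [emumutkesrupaled].
/najfowebiukf/: /f/ is the second consonant of a word-final cluster /kf/, so it deletes. → [najfowebiuk].

tubazedtub, ogagmeskaan, emumutkesrupaled, najfowebiuk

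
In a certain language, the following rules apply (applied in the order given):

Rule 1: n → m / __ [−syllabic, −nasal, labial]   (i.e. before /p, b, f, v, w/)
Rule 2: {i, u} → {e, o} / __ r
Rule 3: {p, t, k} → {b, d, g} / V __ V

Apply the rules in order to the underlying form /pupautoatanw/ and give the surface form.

pubaudoadamw

Rule 1 (nasal place assimilation): /n/ precedes the labial consonant /w/, so it assimilates in place to [m]. /pupautoatanw/ → pupautoatamw.
Rule 2 (pre-rhotic lowering): no segment meets the environment; /pupautoatamw/ is unchanged.
Rule 3 (intervocalic voicing): /p/ is a voiceless stop between vowels /u/ and /a/, so it voices to [b]. /t/ is a voiceless stop between vowels /u/ and /o/, so it voices to [d]. /t/ is a voiceless stop between vowels /a/ and /a/, so it voices to [d]. /pupautoatamw/ → pubaudoadamw.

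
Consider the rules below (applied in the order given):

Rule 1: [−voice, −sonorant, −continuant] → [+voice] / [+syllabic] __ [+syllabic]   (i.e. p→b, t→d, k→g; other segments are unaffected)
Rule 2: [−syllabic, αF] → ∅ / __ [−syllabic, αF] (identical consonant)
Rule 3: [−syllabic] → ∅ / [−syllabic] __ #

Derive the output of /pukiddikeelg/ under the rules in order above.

Rule 1 (intervocalic voicing): /k/ is a voiceless stop between vowels /u/ and /i/, so it voices to [g]. /k/ is a voiceless stop between vowels /i/ and /e/, so it voices to [g]. /pukiddikeelg/ → pugiddigeelg.
Rule 2 (degemination): /dd/ is a geminate; the first /d/ deletes. /pugiddigeelg/ → pugidigeelg.
Rule 3 (final cluster simplification): /g/ is the second consonant of a word-final cluster /lg/, so it deletes. /pugidigeelg/ → pugidigeel.

pugidigeel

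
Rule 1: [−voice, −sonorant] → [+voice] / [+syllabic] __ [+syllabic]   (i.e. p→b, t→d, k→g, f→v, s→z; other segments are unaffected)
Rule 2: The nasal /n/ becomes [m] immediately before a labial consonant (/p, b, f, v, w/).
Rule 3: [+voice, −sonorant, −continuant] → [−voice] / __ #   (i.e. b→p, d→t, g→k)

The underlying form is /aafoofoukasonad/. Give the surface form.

aavoovougazonat

Rule 1 (intervocalic voicing): /f/ is a voiceless obstruent between vowels /a/ and /o/, so it voices to [v]. /f/ is a voiceless obstruent between vowels /o/ and /o/, so it voices to [v]. /k/ is a voiceless obstruent between vowels /u/ and /a/, so it voices to [g]. /s/ is a voiceless obstruent between vowels /a/ and /o/, so it voices to [z]. /aafoofoukasonad/ → aavoovougazonad.
Rule 2 (nasal place assimilation): no segment meets the environment; /aavoovougazonad/ is unchanged.
Rule 3 (final devoicing): /d/ is a voiced stop in word-final position, so it devoices to [t]. /aavoovougazonad/ → aavoovougazonat.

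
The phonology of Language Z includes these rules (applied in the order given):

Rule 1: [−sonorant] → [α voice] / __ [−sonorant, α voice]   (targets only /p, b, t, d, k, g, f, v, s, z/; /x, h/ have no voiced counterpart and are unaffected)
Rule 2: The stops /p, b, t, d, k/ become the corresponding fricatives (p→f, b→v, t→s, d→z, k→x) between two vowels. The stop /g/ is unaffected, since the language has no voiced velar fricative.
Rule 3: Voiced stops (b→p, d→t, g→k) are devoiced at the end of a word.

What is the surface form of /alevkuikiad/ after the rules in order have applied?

alefkuixiat

Rule 1 (regressive voicing assimilation): /v/ precedes the voiceless obstruent /k/, so it devoices to [f] by assimilation. /alevkuikiad/ → alefkuikiad.
Rule 2 (intervocalic spirantization): /k/ is a stop between vowels /i/ and /i/, so it spirantizes to the fricative [x]. /alefkuikiad/ → alefkuixiad.
Rule 3 (final devoicing): /d/ is a voiced stop in word-final position, so it devoices to [t]. /alefkuixiad/ → alefkuixiat.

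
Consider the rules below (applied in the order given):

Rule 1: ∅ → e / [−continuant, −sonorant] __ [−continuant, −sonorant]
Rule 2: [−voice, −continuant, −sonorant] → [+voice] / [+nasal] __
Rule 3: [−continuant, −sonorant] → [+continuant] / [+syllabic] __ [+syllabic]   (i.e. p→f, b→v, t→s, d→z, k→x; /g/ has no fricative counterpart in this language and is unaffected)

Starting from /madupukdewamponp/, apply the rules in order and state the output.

Rule 1 (stop-cluster e-epenthesis): /k/ and /d/ form a stop–stop cluster, so [e] is inserted between them. /madupukdewamponp/ → madupukedewamponp.
Rule 2 (post-nasal voicing): /p/ is a voiceless stop immediately after the nasal /m/, so it voices to [b]. /p/ is a voiceless stop immediately after the nasal /n/, so it voices to [b]. /madupukedewamponp/ → madupukedewambonb.
Rule 3 (intervocalic spirantization): /d/ is a stop between vowels /a/ and /u/, so it spirantizes to the fricative [z]. /p/ is a stop between vowels /u/ and /u/, so it spirantizes to the fricative [f]. /k/ is a stop between vowels /u/ and /e/, so it spirantizes to the fricative [x]. /d/ is a stop between vowels /e/ and /e/, so it spirantizes to the fricative [z]. /madupukedewambonb/ → mazufuxezewambonb.

mazufuxezewambonb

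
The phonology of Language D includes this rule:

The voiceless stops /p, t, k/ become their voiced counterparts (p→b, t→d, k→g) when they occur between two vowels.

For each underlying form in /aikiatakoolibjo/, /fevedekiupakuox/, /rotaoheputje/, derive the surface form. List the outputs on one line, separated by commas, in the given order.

aigiadagoolibjo, fevedegiubaguox, rodaohebutje

/aikiatakoolibjo/: /k/ is a voiceless stop between vowels /i/ and /i/, so it voices to [g]. /t/ is a voiceless stop between vowels /a/ and /a/, so it voices to [d]. /k/ is a voiceless stop between vowels /a/ and /o/, so it voices to [g]. → [aigiadagoolibjo].
/fevedekiupakuox/: /k/ is a voiceless stop between vowels /e/ and /i/, so it voices to [g]. /p/ is a voiceless stop between vowels /u/ and /a/, so it voices to [b]. /k/ is a voiceless stop between vowels /a/ and /u/, so it voices to [g]. → [fevedegiubaguox].
/rotaoheputje/: /t/ is a voiceless stop between vowels /o/ and /a/, so it voices to [d]. /p/ is a voiceless stop between vowels /e/ and /u/, so it voices to [b]. → [rodaohebutje].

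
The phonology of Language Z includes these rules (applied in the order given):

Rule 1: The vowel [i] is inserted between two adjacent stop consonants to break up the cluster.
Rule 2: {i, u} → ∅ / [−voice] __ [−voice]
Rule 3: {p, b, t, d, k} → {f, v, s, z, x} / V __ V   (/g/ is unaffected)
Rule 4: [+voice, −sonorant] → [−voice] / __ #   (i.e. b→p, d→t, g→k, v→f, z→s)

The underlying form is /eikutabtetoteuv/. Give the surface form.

Rule 1 (stop-cluster i-epenthesis): /b/ and /t/ form a stop–stop cluster, so [i] is inserted between them. /eikutabtetoteuv/ → eikutabitetoteuv.
Rule 2 (high vowel syncope): /u/ is a high vowel flanked by voiceless consonants /k/ and /t/, so it deletes. /eikutabitetoteuv/ → eiktabitetoteuv.
Rule 3 (intervocalic spirantization): /b/ is a stop between vowels /a/ and /i/, so it spirantizes to the fricative [v]. /t/ is a stop between vowels /i/ and /e/, so it spirantizes to the fricative [s]. /t/ is a stop between vowels /e/ and /o/, so it spirantizes to the fricative [s]. /t/ is a stop between vowels /o/ and /e/, so it spirantizes to the fricative [s]. /eiktabitetoteuv/ → eiktavisesoseuv.
Rule 4 (final devoicing): /v/ is a voiced obstruent in word-final position, so it devoices to [f]. /eiktavisesoseuv/ → eiktavisesoseuf.

eiktavisesoseuf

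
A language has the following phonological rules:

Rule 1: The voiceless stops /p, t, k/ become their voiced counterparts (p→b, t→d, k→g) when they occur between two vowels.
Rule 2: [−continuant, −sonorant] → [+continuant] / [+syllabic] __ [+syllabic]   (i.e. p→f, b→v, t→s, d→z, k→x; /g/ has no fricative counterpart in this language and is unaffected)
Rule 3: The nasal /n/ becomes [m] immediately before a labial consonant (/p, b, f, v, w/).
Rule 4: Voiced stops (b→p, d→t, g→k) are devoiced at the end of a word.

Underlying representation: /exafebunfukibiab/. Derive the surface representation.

Rule 1 (intervocalic voicing): /k/ is a voiceless stop between vowels /u/ and /i/, so it voices to [g]. /exafebunfukibiab/ → exafebunfugibiab.
Rule 2 (intervocalic spirantization): /b/ is a stop between vowels /e/ and /u/, so it spirantizes to the fricative [v]. /b/ is a stop between vowels /i/ and /i/, so it spirantizes to the fricative [v]. /exafebunfugibiab/ → exafevunfugiviab.
Rule 3 (nasal place assimilation): /n/ precedes the labial consonant /f/, so it assimilates in place to [m]. /exafevunfugiviab/ → exafevumfugiviab.
Rule 4 (final devoicing): /b/ is a voiced stop in word-final position, so it devoices to [p]. /exafevumfugiviab/ → exafevumfugiviap.

exafevumfugiviap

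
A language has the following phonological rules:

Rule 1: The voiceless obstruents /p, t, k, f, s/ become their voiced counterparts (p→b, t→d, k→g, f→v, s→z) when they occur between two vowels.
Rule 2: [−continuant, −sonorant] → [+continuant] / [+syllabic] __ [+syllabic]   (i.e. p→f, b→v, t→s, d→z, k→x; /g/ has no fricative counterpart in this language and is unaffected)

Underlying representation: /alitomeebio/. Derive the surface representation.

Rule 1 (intervocalic voicing): /t/ is a voiceless obstruent between vowels /i/ and /o/, so it voices to [d]. /alitomeebio/ → alidomeebio.
Rule 2 (intervocalic spirantization): /d/ is a stop between vowels /i/ and /o/, so it spirantizes to the fricative [z]. /b/ is a stop between vowels /e/ and /i/, so it spirantizes to the fricative [v]. /alidomeebio/ → alizomeevio.

alizomeevio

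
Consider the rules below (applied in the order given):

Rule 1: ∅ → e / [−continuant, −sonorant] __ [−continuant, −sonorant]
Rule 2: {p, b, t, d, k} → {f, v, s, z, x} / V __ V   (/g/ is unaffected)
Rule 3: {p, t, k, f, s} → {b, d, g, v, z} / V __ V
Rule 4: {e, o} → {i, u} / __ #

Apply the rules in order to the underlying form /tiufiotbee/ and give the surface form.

tiuviozevei

Rule 1 (stop-cluster e-epenthesis): /t/ and /b/ form a stop–stop cluster, so [e] is inserted between them. /tiufiotbee/ → tiufiotebee.
Rule 2 (intervocalic spirantization): /t/ is a stop between vowels /o/ and /e/, so it spirantizes to the fricative [s]. /b/ is a stop between vowels /e/ and /e/, so it spirantizes to the fricative [v]. /tiufiotebee/ → tiufiosevee.
Rule 3 (intervocalic voicing): /f/ is a voiceless obstruent between vowels /u/ and /i/, so it voices to [v]. /s/ is a voiceless obstruent between vowels /o/ and /e/, so it voices to [z]. /tiufiosevee/ → tiuviozevee.
Rule 4 (final vowel raising): /e/ is a mid vowel in word-final position, so it raises to [i]. /tiuviozevee/ → tiuviozevei.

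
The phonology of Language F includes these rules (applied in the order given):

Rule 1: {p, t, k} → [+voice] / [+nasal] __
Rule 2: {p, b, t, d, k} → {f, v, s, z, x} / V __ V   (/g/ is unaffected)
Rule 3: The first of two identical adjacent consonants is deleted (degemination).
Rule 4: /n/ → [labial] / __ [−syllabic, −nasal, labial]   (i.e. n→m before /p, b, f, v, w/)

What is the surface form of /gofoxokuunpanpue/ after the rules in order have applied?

Rule 1 (post-nasal voicing): /p/ is a voiceless stop immediately after the nasal /n/, so it voices to [b]. /p/ is a voiceless stop immediately after the nasal /n/, so it voices to [b]. /gofoxokuunpanpue/ → gofoxokuunbanbue.
Rule 2 (intervocalic spirantization): /k/ is a stop between vowels /o/ and /u/, so it spirantizes to the fricative [x]. /gofoxokuunbanbue/ → gofoxoxuunbanbue.
Rule 3 (degemination): no segment meets the environment; /gofoxoxuunbanbue/ is unchanged.
Rule 4 (nasal place assimilation): /n/ precedes the labial consonant /b/, so it assimilates in place to [m]. /n/ precedes the labial consonant /b/, so it assimilates in place to [m]. /gofoxoxuunbanbue/ → gofoxoxuumbambue.

gofoxoxuumbambue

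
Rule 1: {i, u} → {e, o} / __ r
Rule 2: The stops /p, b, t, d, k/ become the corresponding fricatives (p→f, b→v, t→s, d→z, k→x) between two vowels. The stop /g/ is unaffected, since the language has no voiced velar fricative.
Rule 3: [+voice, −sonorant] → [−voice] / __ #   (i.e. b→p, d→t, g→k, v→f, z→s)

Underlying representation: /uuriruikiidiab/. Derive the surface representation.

Rule 1 (pre-rhotic lowering): /u/ is a high vowel immediately before /r/, so it lowers to [o]. /i/ is a high vowel immediately before /r/, so it lowers to [e]. /uuriruikiidiab/ → uoreruikiidiab.
Rule 2 (intervocalic spirantization): /k/ is a stop between vowels /i/ and /i/, so it spirantizes to the fricative [x]. /d/ is a stop between vowels /i/ and /i/, so it spirantizes to the fricative [z]. /uoreruikiidiab/ → uoreruixiiziab.
Rule 3 (final devoicing): /b/ is a voiced obstruent in word-final position, so it devoices to [p]. /uoreruixiiziab/ → uoreruixiiziap.

uoreruixiiziap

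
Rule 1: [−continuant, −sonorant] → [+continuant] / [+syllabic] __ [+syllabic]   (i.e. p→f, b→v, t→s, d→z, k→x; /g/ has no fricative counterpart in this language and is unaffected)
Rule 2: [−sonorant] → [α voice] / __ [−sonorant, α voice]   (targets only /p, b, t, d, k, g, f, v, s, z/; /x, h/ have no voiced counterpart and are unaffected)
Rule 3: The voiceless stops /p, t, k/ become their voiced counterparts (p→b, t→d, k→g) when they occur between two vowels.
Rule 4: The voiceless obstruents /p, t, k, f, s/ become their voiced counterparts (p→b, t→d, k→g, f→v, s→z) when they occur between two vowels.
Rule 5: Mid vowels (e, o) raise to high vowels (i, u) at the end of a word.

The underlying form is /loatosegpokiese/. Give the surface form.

loazozekpoxiezi

Rule 1 (intervocalic spirantization): /t/ is a stop between vowels /a/ and /o/, so it spirantizes to the fricative [s]. /k/ is a stop between vowels /o/ and /i/, so it spirantizes to the fricative [x]. /loatosegpokiese/ → loasosegpoxiese.
Rule 2 (regressive voicing assimilation): /g/ precedes the voiceless obstruent /p/, so it devoices to [k] by assimilation. /loasosegpoxiese/ → loasosekpoxiese.
Rule 3 (intervocalic voicing): no segment meets the environment; /loasosekpoxiese/ is unchanged.
Rule 4 (intervocalic voicing): /s/ is a voiceless obstruent between vowels /a/ and /o/, so it voices to [z]. /s/ is a voiceless obstruent between vowels /o/ and /e/, so it voices to [z]. /s/ is a voiceless obstruent between vowels /e/ and /e/, so it voices to [z]. /loasosekpoxiese/ → loazozekpoxieze.
Rule 5 (final vowel raising): /e/ is a mid vowel in word-final position, so it raises to [i]. /loazozekpoxieze/ → loazozekpoxiezi.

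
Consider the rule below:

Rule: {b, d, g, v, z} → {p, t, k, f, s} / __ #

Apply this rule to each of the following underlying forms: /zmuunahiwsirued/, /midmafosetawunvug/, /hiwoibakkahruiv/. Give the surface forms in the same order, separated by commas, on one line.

zmuunahiwsiruet, midmafosetawunvuk, hiwoibakkahruif

/zmuunahiwsirued/: /d/ is a voiced obstruent in word-final position, so it devoices to [t]. → [zmuunahiwsiruet].
/midmafosetawunvug/: /g/ is a voiced obstruent in word-final position, so it devoices to [k]. → [midmafosetawunvuk].
/hiwoibakkahruiv/: /v/ is a voiced obstruent in word-final position, so it devoices to [f]. → [hiwoibakkahruif].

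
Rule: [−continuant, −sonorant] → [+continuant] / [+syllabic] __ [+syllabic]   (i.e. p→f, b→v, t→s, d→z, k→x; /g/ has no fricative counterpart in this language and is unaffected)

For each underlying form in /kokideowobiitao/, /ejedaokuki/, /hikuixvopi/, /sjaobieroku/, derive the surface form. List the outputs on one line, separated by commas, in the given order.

/kokideowobiitao/: /k/ is a stop between vowels /o/ and /i/, so it spirantizes to the fricative [x]. /d/ is a stop between vowels /i/ and /e/, so it spirantizes to the fricative [z]. /b/ is a stop between vowels /o/ and /i/, so it spirantizes to the fricative [v]. /t/ is a stop between vowels /i/ and /a/, so it spirantizes to the fricative [s]. → [koxizeowoviisao].
/ejedaokuki/: /d/ is a stop between vowels /e/ and /a/, so it spirantizes to the fricative [z]. /k/ is a stop between vowels /o/ and /u/, so it spirantizes to the fricative [x]. /k/ is a stop between vowels /u/ and /i/, so it spirantizes to the fricative [x]. → [ejezaoxuxi].
/hikuixvopi/: /k/ is a stop between vowels /i/ and /u/, so it spirantizes to the fricative [x]. /p/ is a stop between vowels /o/ and /i/, so it spirantizes to the fricative [f]. → [hixuixvofi].
/sjaobieroku/: /b/ is a stop between vowels /o/ and /i/, so it spirantizes to the fricative [v]. /k/ is a stop between vowels /o/ and /u/, so it spirantizes to the fricative [x]. → [sjaovieroxu].

koxizeowoviisao, ejezaoxuxi, hixuixvofi, sjaovieroxu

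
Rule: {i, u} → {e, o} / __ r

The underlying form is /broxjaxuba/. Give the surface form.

No segment of /broxjaxuba/ meets the structural description of the rule, so the form surfaces unchanged.

broxjaxuba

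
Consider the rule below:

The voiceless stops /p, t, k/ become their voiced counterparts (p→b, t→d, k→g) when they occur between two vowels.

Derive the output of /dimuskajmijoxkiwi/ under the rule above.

No segment of /dimuskajmijoxkiwi/ meets the structural description of the rule, so the form surfaces unchanged.

dimuskajmijoxkiwi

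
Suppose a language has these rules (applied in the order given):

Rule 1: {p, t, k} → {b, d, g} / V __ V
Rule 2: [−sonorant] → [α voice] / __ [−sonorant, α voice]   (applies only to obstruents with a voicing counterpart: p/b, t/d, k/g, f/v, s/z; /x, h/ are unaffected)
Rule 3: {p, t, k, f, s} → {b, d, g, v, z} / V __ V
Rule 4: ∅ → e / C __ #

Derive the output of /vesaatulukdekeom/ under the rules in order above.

vezaadulugdegeome

Rule 1 (intervocalic voicing): /t/ is a voiceless stop between vowels /a/ and /u/, so it voices to [d]. /k/ is a voiceless stop between vowels /e/ and /e/, so it voices to [g]. /vesaatulukdekeom/ → vesaadulukdegeom.
Rule 2 (regressive voicing assimilation): /k/ precedes the voiced obstruent /d/, so it voices to [g] by assimilation. /vesaadulukdegeom/ → vesaadulugdegeom.
Rule 3 (intervocalic voicing): /s/ is a voiceless obstruent between vowels /e/ and /a/, so it voices to [z]. /vesaadulugdegeom/ → vezaadulugdegeom.
Rule 4 (final e-epenthesis): the form ends in the consonant /m/, so [e] is inserted word-finally. /vezaadulugdegeom/ → vezaadulugdegeome.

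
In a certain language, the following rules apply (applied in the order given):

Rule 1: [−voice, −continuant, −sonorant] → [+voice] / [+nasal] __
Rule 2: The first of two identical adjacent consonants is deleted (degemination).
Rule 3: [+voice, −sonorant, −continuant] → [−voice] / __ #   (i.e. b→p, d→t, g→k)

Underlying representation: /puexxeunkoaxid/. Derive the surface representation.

Rule 1 (post-nasal voicing): /k/ is a voiceless stop immediately after the nasal /n/, so it voices to [g]. /puexxeunkoaxid/ → puexxeungoaxid.
Rule 2 (degemination): /xx/ is a geminate; the first /x/ deletes. /puexxeungoaxid/ → puexeungoaxid.
Rule 3 (final devoicing): /d/ is a voiced stop in word-final position, so it devoices to [t]. /puexeungoaxid/ → puexeungoaxit.

puexeungoaxit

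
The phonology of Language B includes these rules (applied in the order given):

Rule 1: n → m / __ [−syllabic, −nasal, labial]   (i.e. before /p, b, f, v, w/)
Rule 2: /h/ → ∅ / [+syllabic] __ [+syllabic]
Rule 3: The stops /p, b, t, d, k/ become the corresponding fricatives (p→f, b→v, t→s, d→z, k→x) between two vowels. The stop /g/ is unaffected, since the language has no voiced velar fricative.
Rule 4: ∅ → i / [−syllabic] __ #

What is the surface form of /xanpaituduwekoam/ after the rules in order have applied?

xampaisuzuwexoami

Rule 1 (nasal place assimilation): /n/ precedes the labial consonant /p/, so it assimilates in place to [m]. /xanpaituduwekoam/ → xampaituduwekoam.
Rule 2 (intervocalic h-deletion): no segment meets the environment; /xampaituduwekoam/ is unchanged.
Rule 3 (intervocalic spirantization): /t/ is a stop between vowels /i/ and /u/, so it spirantizes to the fricative [s]. /d/ is a stop between vowels /u/ and /u/, so it spirantizes to the fricative [z]. /k/ is a stop between vowels /e/ and /o/, so it spirantizes to the fricative [x]. /xampaituduwekoam/ → xampaisuzuwexoam.
Rule 4 (final i-epenthesis): the form ends in the consonant /m/, so [i] is inserted word-finally. /xampaisuzuwexoam/ → xampaisuzuwexoami.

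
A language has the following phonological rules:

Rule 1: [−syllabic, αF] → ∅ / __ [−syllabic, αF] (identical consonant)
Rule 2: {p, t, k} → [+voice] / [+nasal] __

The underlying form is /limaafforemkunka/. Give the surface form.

limaaforemgunga

Rule 1 (degemination): /ff/ is a geminate; the first /f/ deletes. /limaafforemkunka/ → limaaforemkunka.
Rule 2 (post-nasal voicing): /k/ is a voiceless stop immediately after the nasal /m/, so it voices to [g]. /k/ is a voiceless stop immediately after the nasal /n/, so it voices to [g]. /limaaforemkunka/ → limaaforemgunga.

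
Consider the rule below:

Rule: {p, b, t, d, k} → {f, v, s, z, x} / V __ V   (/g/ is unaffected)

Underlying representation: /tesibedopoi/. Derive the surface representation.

tesivezofoi

/b/ is a stop between vowels /i/ and /e/, so it spirantizes to the fricative [v].
/d/ is a stop between vowels /e/ and /o/, so it spirantizes to the fricative [z].
/p/ is a stop between vowels /o/ and /o/, so it spirantizes to the fricative [f].
The other instance of /t/ does not occur in the required environment and remains unchanged.
Surface form: [tesivezofoi].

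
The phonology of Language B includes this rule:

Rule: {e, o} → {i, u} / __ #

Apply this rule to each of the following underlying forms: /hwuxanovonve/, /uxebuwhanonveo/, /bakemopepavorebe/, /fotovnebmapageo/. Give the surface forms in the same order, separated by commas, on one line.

hwuxanovonvi, uxebuwhanonveu, bakemopepavorebi, fotovnebmapageu

/hwuxanovonve/: /e/ is a mid vowel in word-final position, so it raises to [i]. → [hwuxanovonvi].
/uxebuwhanonveo/: /o/ is a mid vowel in word-final position, so it raises to [u]. → [uxebuwhanonveu].
/bakemopepavorebe/: /e/ is a mid vowel in word-final position, so it raises to [i]. → [bakemopepavorebi].
/fotovnebmapageo/: /o/ is a mid vowel in word-final position, so it raises to [u]. → [fotovnebmapageu].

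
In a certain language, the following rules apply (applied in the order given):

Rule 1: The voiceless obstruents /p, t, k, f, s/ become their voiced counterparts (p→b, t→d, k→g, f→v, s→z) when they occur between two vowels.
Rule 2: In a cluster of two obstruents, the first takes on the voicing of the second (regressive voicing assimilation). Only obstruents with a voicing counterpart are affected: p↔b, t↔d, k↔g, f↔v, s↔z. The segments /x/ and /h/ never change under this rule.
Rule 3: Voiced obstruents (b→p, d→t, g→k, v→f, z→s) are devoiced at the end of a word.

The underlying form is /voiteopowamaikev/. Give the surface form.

voideobowamaigef

Rule 1 (intervocalic voicing): /t/ is a voiceless obstruent between vowels /i/ and /e/, so it voices to [d]. /p/ is a voiceless obstruent between vowels /o/ and /o/, so it voices to [b]. /k/ is a voiceless obstruent between vowels /i/ and /e/, so it voices to [g]. /voiteopowamaikev/ → voideobowamaigev.
Rule 2 (regressive voicing assimilation): no segment meets the environment; /voideobowamaigev/ is unchanged.
Rule 3 (final devoicing): /v/ is a voiced obstruent in word-final position, so it devoices to [f]. /voideobowamaigev/ → voideobowamaigef.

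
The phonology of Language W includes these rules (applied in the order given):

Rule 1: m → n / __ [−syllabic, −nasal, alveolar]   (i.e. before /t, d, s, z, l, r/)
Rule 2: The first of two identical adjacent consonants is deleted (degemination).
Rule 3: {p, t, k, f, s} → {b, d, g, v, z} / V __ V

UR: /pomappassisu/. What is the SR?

pomabazizu

Rule 1 (nasal place assimilation): no segment meets the environment; /pomappassisu/ is unchanged.
Rule 2 (degemination): /pp/ is a geminate; the first /p/ deletes. /ss/ is a geminate; the first /s/ deletes. /pomappassisu/ → pomapasisu.
Rule 3 (intervocalic voicing): /p/ is a voiceless obstruent between vowels /a/ and /a/, so it voices to [b]. /s/ is a voiceless obstruent between vowels /a/ and /i/, so it voices to [z]. /s/ is a voiceless obstruent between vowels /i/ and /u/, so it voices to [z]. /pomapasisu/ → pomabazizu.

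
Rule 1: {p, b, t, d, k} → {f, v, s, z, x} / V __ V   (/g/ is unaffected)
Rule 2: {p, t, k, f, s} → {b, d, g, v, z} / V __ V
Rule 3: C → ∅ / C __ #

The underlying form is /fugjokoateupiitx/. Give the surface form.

fugjoxoazeuviit

Rule 1 (intervocalic spirantization): /k/ is a stop between vowels /o/ and /o/, so it spirantizes to the fricative [x]. /t/ is a stop between vowels /a/ and /e/, so it spirantizes to the fricative [s]. /p/ is a stop between vowels /u/ and /i/, so it spirantizes to the fricative [f]. /fugjokoateupiitx/ → fugjoxoaseufiitx.
Rule 2 (intervocalic voicing): /s/ is a voiceless obstruent between vowels /a/ and /e/, so it voices to [z]. /f/ is a voiceless obstruent between vowels /u/ and /i/, so it voices to [v]. /fugjoxoaseufiitx/ → fugjoxoazeuviitx.
Rule 3 (final cluster simplification): /x/ is the second consonant of a word-final cluster /tx/, so it deletes. /fugjoxoazeuviitx/ → fugjoxoazeuviit.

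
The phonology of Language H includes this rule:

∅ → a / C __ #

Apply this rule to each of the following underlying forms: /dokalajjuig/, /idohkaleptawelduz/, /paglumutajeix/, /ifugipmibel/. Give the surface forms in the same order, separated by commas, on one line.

/dokalajjuig/: the form ends in the consonant /g/, so [a] is inserted word-finally. → [dokalajjuiga].
/idohkaleptawelduz/: the form ends in the consonant /z/, so [a] is inserted word-finally. → [idohkaleptawelduza].
/paglumutajeix/: the form ends in the consonant /x/, so [a] is inserted word-finally. → [paglumutajeixa].
/ifugipmibel/: the form ends in the consonant /l/, so [a] is inserted word-finally. → [ifugipmibela].

dokalajjuiga, idohkaleptawelduza, paglumutajeixa, ifugipmibela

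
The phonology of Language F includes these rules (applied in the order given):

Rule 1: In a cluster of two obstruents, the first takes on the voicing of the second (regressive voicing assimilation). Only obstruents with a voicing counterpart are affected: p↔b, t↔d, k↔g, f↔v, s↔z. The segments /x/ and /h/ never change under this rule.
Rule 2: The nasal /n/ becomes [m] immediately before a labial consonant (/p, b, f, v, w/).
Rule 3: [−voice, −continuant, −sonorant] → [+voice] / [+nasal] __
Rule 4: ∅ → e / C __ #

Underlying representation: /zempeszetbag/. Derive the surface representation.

zembezzedbage

Rule 1 (regressive voicing assimilation): /s/ precedes the voiced obstruent /z/, so it voices to [z] by assimilation. /t/ precedes the voiced obstruent /b/, so it voices to [d] by assimilation. /zempeszetbag/ → zempezzedbag.
Rule 2 (nasal place assimilation): no segment meets the environment; /zempezzedbag/ is unchanged.
Rule 3 (post-nasal voicing): /p/ is a voiceless stop immediately after the nasal /m/, so it voices to [b]. /zempezzedbag/ → zembezzedbag.
Rule 4 (final e-epenthesis): the form ends in the consonant /g/, so [e] is inserted word-finally. /zembezzedbag/ → zembezzedbage.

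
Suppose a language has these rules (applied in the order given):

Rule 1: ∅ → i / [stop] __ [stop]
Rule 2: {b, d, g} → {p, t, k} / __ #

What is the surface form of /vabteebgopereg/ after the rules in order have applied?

vabiteebigoperek

Rule 1 (stop-cluster i-epenthesis): /b/ and /t/ form a stop–stop cluster, so [i] is inserted between them. /b/ and /g/ form a stop–stop cluster, so [i] is inserted between them. /vabteebgopereg/ → vabiteebigopereg.
Rule 2 (final devoicing): /g/ is a voiced stop in word-final position, so it devoices to [k]. /vabiteebigopereg/ → vabiteebigoperek.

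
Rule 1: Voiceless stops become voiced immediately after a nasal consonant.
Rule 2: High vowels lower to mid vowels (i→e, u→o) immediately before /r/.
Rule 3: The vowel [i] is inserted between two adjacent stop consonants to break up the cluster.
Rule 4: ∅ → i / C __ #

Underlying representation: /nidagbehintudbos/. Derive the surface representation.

nidagibehindudibosi

Rule 1 (post-nasal voicing): /t/ is a voiceless stop immediately after the nasal /n/, so it voices to [d]. /nidagbehintudbos/ → nidagbehindudbos.
Rule 2 (pre-rhotic lowering): no segment meets the environment; /nidagbehindudbos/ is unchanged.
Rule 3 (stop-cluster i-epenthesis): /g/ and /b/ form a stop–stop cluster, so [i] is inserted between them. /d/ and /b/ form a stop–stop cluster, so [i] is inserted between them. /nidagbehindudbos/ → nidagibehindudibos.
Rule 4 (final i-epenthesis): the form ends in the consonant /s/, so [i] is inserted word-finally. /nidagibehindudibos/ → nidagibehindudibosi.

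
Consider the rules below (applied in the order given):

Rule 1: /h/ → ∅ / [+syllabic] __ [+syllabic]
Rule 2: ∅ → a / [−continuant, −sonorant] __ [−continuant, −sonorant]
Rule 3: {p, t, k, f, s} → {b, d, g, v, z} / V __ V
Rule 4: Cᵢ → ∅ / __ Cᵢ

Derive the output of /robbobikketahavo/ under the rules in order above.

robabobigagedaavo

Rule 1 (intervocalic h-deletion): /h/ occurs between vowels /a/ and /a/, so it deletes. /robbobikketahavo/ → robbobikketaavo.
Rule 2 (stop-cluster a-epenthesis): /b/ and /b/ form a stop–stop cluster, so [a] is inserted between them. /k/ and /k/ form a stop–stop cluster, so [a] is inserted between them. /robbobikketaavo/ → robabobikaketaavo.
Rule 3 (intervocalic voicing): /k/ is a voiceless obstruent between vowels /i/ and /a/, so it voices to [g]. /k/ is a voiceless obstruent between vowels /a/ and /e/, so it voices to [g]. /t/ is a voiceless obstruent between vowels /e/ and /a/, so it voices to [d]. /robabobikaketaavo/ → robabobigagedaavo.
Rule 4 (degemination): no segment meets the environment; /robabobigagedaavo/ is unchanged.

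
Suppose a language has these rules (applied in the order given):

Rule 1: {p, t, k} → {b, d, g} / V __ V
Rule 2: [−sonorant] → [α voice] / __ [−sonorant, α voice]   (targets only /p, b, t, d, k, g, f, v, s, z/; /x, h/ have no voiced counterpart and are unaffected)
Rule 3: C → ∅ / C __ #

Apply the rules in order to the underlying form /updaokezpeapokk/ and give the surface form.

Rule 1 (intervocalic voicing): /k/ is a voiceless stop between vowels /o/ and /e/, so it voices to [g]. /p/ is a voiceless stop between vowels /a/ and /o/, so it voices to [b]. /updaokezpeapokk/ → updaogezpeabokk.
Rule 2 (regressive voicing assimilation): /p/ precedes the voiced obstruent /d/, so it voices to [b] by assimilation. /z/ precedes the voiceless obstruent /p/, so it devoices to [s] by assimilation. /updaogezpeabokk/ → ubdaogespeabokk.
Rule 3 (final cluster simplification): /k/ is the second consonant of a word-final cluster /kk/, so it deletes. /ubdaogespeabokk/ → ubdaogespeabok.

ubdaogespeabok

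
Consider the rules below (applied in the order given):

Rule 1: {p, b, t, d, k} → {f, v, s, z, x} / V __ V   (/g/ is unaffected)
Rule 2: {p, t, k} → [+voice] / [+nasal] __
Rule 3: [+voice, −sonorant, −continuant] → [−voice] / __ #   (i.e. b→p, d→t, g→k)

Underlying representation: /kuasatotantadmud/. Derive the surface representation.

kuasasosandadmut

Rule 1 (intervocalic spirantization): /t/ is a stop between vowels /a/ and /o/, so it spirantizes to the fricative [s]. /t/ is a stop between vowels /o/ and /a/, so it spirantizes to the fricative [s]. /kuasatotantadmud/ → kuasasosantadmud.
Rule 2 (post-nasal voicing): /t/ is a voiceless stop immediately after the nasal /n/, so it voices to [d]. /kuasasosantadmud/ → kuasasosandadmud.
Rule 3 (final devoicing): /d/ is a voiced stop in word-final position, so it devoices to [t]. /kuasasosandadmud/ → kuasasosandadmut.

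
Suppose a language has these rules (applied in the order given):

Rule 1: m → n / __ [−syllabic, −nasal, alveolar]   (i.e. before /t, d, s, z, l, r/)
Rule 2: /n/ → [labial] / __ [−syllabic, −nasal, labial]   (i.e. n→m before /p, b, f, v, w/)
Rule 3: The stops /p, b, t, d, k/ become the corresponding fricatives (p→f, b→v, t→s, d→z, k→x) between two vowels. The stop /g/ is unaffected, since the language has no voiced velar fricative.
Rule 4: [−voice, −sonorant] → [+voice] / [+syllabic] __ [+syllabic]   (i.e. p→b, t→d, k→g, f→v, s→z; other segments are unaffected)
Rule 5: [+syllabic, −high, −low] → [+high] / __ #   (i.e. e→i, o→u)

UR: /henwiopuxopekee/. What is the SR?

Rule 1 (nasal place assimilation): no segment meets the environment; /henwiopuxopekee/ is unchanged.
Rule 2 (nasal place assimilation): /n/ precedes the labial consonant /w/, so it assimilates in place to [m]. /henwiopuxopekee/ → hemwiopuxopekee.
Rule 3 (intervocalic spirantization): /p/ is a stop between vowels /o/ and /u/, so it spirantizes to the fricative [f]. /p/ is a stop between vowels /o/ and /e/, so it spirantizes to the fricative [f]. /k/ is a stop between vowels /e/ and /e/, so it spirantizes to the fricative [x]. /hemwiopuxopekee/ → hemwiofuxofexee.
Rule 4 (intervocalic voicing): /f/ is a voiceless obstruent between vowels /o/ and /u/, so it voices to [v]. /f/ is a voiceless obstruent between vowels /o/ and /e/, so it voices to [v]. /hemwiofuxofexee/ → hemwiovuxovexee.
Rule 5 (final vowel raising): /e/ is a mid vowel in word-final position, so it raises to [i]. /hemwiovuxovexee/ → hemwiovuxovexei.

hemwiovuxovexei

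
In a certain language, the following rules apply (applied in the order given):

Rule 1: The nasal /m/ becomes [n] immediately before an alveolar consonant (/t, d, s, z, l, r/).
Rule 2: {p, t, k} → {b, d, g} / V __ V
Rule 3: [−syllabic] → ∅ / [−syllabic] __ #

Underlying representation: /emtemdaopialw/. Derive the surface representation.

entendaobial

Rule 1 (nasal place assimilation): /m/ precedes the alveolar consonant /t/, so it assimilates in place to [n]. /m/ precedes the alveolar consonant /d/, so it assimilates in place to [n]. /emtemdaopialw/ → entendaopialw.
Rule 2 (intervocalic voicing): /p/ is a voiceless stop between vowels /o/ and /i/, so it voices to [b]. /entendaopialw/ → entendaobialw.
Rule 3 (final cluster simplification): /w/ is the second consonant of a word-final cluster /lw/, so it deletes. /entendaobialw/ → entendaobial.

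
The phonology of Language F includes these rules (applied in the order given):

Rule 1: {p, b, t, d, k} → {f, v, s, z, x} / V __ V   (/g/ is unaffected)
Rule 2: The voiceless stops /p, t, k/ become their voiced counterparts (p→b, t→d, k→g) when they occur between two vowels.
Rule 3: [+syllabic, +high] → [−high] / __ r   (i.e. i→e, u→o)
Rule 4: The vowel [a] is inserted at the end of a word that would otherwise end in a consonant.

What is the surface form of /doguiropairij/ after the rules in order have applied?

doguerofaerija

Rule 1 (intervocalic spirantization): /p/ is a stop between vowels /o/ and /a/, so it spirantizes to the fricative [f]. /doguiropairij/ → doguirofairij.
Rule 2 (intervocalic voicing): no segment meets the environment; /doguirofairij/ is unchanged.
Rule 3 (pre-rhotic lowering): /i/ is a high vowel immediately before /r/, so it lowers to [e]. /i/ is a high vowel immediately before /r/, so it lowers to [e]. /doguirofairij/ → doguerofaerij.
Rule 4 (final a-epenthesis): the form ends in the consonant /j/, so [a] is inserted word-finally. /doguerofaerij/ → doguerofaerija.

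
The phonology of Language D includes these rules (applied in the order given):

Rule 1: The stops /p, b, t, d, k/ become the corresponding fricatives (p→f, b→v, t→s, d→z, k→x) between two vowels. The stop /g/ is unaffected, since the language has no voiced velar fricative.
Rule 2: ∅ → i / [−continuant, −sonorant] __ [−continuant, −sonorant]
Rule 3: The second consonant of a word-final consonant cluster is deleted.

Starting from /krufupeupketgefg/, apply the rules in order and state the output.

Rule 1 (intervocalic spirantization): /p/ is a stop between vowels /u/ and /e/, so it spirantizes to the fricative [f]. /krufupeupketgefg/ → krufufeupketgefg.
Rule 2 (stop-cluster i-epenthesis): /p/ and /k/ form a stop–stop cluster, so [i] is inserted between them. /t/ and /g/ form a stop–stop cluster, so [i] is inserted between them. /krufufeupketgefg/ → krufufeupiketigefg.
Rule 3 (final cluster simplification): /g/ is the second consonant of a word-final cluster /fg/, so it deletes. /krufufeupiketigefg/ → krufufeupiketigef.

krufufeupiketigef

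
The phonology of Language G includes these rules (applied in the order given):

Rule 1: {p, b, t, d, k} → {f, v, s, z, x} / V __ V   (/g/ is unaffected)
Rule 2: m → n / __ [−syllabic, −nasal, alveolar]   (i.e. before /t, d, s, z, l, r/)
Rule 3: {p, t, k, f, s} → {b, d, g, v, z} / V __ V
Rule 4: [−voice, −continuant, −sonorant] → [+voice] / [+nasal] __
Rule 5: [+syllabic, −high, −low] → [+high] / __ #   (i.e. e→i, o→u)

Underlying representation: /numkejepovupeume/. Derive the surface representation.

Rule 1 (intervocalic spirantization): /p/ is a stop between vowels /e/ and /o/, so it spirantizes to the fricative [f]. /p/ is a stop between vowels /u/ and /e/, so it spirantizes to the fricative [f]. /numkejepovupeume/ → numkejefovufeume.
Rule 2 (nasal place assimilation): no segment meets the environment; /numkejefovufeume/ is unchanged.
Rule 3 (intervocalic voicing): /f/ is a voiceless obstruent between vowels /e/ and /o/, so it voices to [v]. /f/ is a voiceless obstruent between vowels /u/ and /e/, so it voices to [v]. /numkejefovufeume/ → numkejevovuveume.
Rule 4 (post-nasal voicing): /k/ is a voiceless stop immediately after the nasal /m/, so it voices to [g]. /numkejevovuveume/ → numgejevovuveume.
Rule 5 (final vowel raising): /e/ is a mid vowel in word-final position, so it raises to [i]. /numgejevovuveume/ → numgejevovuveumi.

numgejevovuveumi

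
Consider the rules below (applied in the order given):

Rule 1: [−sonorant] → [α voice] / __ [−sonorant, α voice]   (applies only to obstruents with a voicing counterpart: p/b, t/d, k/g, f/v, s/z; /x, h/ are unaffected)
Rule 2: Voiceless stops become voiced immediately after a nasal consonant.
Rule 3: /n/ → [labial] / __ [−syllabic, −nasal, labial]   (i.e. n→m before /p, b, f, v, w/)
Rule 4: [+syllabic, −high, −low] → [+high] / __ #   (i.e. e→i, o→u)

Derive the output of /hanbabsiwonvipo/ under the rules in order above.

hambapsiwomvipu

Rule 1 (regressive voicing assimilation): /b/ precedes the voiceless obstruent /s/, so it devoices to [p] by assimilation. /hanbabsiwonvipo/ → hanbapsiwonvipo.
Rule 2 (post-nasal voicing): no segment meets the environment; /hanbapsiwonvipo/ is unchanged.
Rule 3 (nasal place assimilation): /n/ precedes the labial consonant /b/, so it assimilates in place to [m]. /n/ precedes the labial consonant /v/, so it assimilates in place to [m]. /hanbapsiwonvipo/ → hambapsiwomvipo.
Rule 4 (final vowel raising): /o/ is a mid vowel in word-final position, so it raises to [u]. /hambapsiwomvipo/ → hambapsiwomvipu.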